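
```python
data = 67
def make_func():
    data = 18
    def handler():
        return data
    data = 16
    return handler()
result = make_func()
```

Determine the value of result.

Step 1: make_func() sets data = 18, then later data = 16.
Step 2: handler() is called after data is reassigned to 16. Closures capture variables by reference, not by value.
Step 3: result = 16

The answer is 16.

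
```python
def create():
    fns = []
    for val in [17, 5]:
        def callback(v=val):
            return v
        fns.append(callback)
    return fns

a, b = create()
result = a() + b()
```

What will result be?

Step 1: Default argument v=val captures val at each iteration.
Step 2: a() returns 17 (captured at first iteration), b() returns 5 (captured at second).
Step 3: result = 17 + 5 = 22

The answer is 22.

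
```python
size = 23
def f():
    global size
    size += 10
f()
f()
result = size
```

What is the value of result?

Step 1: size = 23.
Step 2: First f(): size = 23 + 10 = 33.
Step 3: Second f(): size = 33 + 10 = 43. result = 43

The answer is 43.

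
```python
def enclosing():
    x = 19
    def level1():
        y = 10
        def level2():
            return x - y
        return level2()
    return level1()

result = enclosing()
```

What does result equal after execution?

Step 1: x = 19 in enclosing. y = 10 in level1.
Step 2: level2() reads x = 19 and y = 10 from enclosing scopes.
Step 3: result = 19 - 10 = 9

The answer is 9.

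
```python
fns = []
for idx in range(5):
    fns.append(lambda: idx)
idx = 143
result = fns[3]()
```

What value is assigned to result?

Step 1: Lambdas capture the variable idx by reference, not by value.
Step 2: After the loop, idx is reassigned to 143.
Step 3: fns[3]() looks up the current idx = 143. result = 143

The answer is 143.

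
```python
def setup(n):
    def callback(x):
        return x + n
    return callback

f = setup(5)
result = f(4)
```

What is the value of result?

Step 1: setup(5) creates a closure that captures n = 5.
Step 2: f(4) calls the closure with x = 4, returning 4 + 5 = 9.
Step 3: result = 9

The answer is 9.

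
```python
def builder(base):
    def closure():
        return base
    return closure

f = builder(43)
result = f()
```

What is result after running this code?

Step 1: builder(43) creates closure capturing base = 43.
Step 2: f() returns the captured base = 43.
Step 3: result = 43

The answer is 43.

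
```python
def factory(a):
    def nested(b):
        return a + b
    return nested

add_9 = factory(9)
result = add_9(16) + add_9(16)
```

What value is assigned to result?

Step 1: add_9 captures a = 9.
Step 2: add_9(16) = 9 + 16 = 25, called twice.
Step 3: result = 25 + 25 = 50

The answer is 50.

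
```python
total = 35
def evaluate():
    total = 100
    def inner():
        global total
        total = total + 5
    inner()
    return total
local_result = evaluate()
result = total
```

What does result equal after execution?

Step 1: Global total = 35. evaluate() creates local total = 100.
Step 2: inner() declares global total and adds 5: global total = 35 + 5 = 40.
Step 3: evaluate() returns its local total = 100 (unaffected by inner).
Step 4: result = global total = 40

The answer is 40.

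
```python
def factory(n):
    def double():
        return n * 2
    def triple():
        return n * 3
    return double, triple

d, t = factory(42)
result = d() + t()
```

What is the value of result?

Step 1: Both closures capture the same n = 42.
Step 2: d() = 42 * 2 = 84, t() = 42 * 3 = 126.
Step 3: result = 84 + 126 = 210

The answer is 210.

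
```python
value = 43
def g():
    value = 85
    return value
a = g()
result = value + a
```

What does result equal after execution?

Step 1: Global value = 43. g() returns local value = 85.
Step 2: a = 85. Global value still = 43.
Step 3: result = 43 + 85 = 128

The answer is 128.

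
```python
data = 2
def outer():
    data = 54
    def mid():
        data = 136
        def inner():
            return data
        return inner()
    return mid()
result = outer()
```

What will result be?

Step 1: Three levels of shadowing: global 2, outer 54, mid 136.
Step 2: inner() finds data = 136 in enclosing mid() scope.
Step 3: result = 136

The answer is 136.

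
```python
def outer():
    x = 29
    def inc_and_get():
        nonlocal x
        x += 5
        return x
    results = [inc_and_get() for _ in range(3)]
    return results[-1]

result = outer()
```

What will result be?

Step 1: x = 29.
Step 2: Three calls to inc_and_get(), each adding 5.
Step 3: Last value = 29 + 5 * 3 = 44

The answer is 44.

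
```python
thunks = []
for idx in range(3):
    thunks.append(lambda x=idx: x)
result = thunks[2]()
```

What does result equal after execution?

Step 1: Default argument x=idx captures idx's value at each iteration.
Step 2: thunks[2] captured x = 2 when idx was 2.
Step 3: result = 2

The answer is 2.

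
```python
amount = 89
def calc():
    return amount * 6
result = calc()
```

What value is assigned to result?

Step 1: amount = 89 is defined globally.
Step 2: calc() looks up amount from global scope = 89, then computes 89 * 6 = 534.
Step 3: result = 534

The answer is 534.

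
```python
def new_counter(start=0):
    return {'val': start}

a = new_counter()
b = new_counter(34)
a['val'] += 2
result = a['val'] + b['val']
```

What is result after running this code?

Step 1: new_counter() returns a new dict each call (immutable default 0).
Step 2: a = {'val': 0}, b = {'val': 34}.
Step 3: a['val'] += 2 = 2. result = 2 + 34 = 36

The answer is 36.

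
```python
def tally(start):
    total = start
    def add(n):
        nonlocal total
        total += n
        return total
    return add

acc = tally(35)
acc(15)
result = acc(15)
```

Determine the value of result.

Step 1: tally(35) creates closure with total = 35.
Step 2: First acc(15): total = 35 + 15 = 50.
Step 3: Second acc(15): total = 50 + 15 = 65. result = 65

The answer is 65.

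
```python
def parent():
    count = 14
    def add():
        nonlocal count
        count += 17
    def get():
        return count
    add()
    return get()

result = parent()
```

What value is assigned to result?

Step 1: count = 14. add() modifies it via nonlocal, get() reads it.
Step 2: add() makes count = 14 + 17 = 31.
Step 3: get() returns 31. result = 31

The answer is 31.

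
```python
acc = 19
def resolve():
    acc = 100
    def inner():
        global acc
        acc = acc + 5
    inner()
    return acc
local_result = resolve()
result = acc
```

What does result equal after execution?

Step 1: Global acc = 19. resolve() creates local acc = 100.
Step 2: inner() declares global acc and adds 5: global acc = 19 + 5 = 24.
Step 3: resolve() returns its local acc = 100 (unaffected by inner).
Step 4: result = global acc = 24

The answer is 24.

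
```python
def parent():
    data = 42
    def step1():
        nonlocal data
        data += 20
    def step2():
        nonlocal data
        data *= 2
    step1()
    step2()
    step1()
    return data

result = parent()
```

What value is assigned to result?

Step 1: data = 42.
Step 2: step1(): data = 42 + 20 = 62.
Step 3: step2(): data = 62 * 2 = 124.
Step 4: step1(): data = 124 + 20 = 144. result = 144

The answer is 144.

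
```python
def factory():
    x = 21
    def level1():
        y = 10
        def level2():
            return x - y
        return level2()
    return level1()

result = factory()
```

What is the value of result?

Step 1: x = 21 in factory. y = 10 in level1.
Step 2: level2() reads x = 21 and y = 10 from enclosing scopes.
Step 3: result = 21 - 10 = 11

The answer is 11.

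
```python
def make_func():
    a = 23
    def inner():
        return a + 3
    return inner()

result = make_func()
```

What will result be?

Step 1: make_func() defines a = 23.
Step 2: inner() reads a = 23 from enclosing scope, returns 23 + 3 = 26.
Step 3: result = 26

The answer is 26.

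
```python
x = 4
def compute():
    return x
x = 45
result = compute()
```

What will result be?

Step 1: x is first set to 4, then reassigned to 45.
Step 2: compute() is called after the reassignment, so it looks up the current global x = 45.
Step 3: result = 45

The answer is 45.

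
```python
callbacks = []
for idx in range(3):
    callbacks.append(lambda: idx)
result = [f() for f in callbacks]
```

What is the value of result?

Step 1: All 3 lambdas share the same variable idx.
Step 2: After the loop, idx = 2.
Step 3: Each call returns 2. result = [2, 2, 2]

The answer is [2, 2, 2].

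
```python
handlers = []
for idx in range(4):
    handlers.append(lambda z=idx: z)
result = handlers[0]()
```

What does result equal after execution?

Step 1: Default argument z=idx captures idx's value at each iteration.
Step 2: handlers[0] captured z = 0 when idx was 0.
Step 3: result = 0

The answer is 0.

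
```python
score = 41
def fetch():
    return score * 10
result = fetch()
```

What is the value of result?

Step 1: score = 41 is defined globally.
Step 2: fetch() looks up score from global scope = 41, then computes 41 * 10 = 410.
Step 3: result = 410

The answer is 410.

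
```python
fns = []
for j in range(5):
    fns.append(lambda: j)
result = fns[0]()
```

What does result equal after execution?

Step 1: The loop creates 5 lambdas, all referencing the same variable j.
Step 2: After the loop, j = 4 (final value).
Step 3: fns[0]() looks up j at call time and finds 4. This is the late binding gotcha. result = 4

The answer is 4.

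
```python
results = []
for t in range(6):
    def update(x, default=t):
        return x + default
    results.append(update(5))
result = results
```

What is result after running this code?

Step 1: Default argument default=t is evaluated at function definition time.
Step 2: Each iteration creates update with default = current t value.
Step 3: update(5) returns 5 + default. results = [5, 6, 7, 8, 9, 10]

The answer is [5, 6, 7, 8, 9, 10].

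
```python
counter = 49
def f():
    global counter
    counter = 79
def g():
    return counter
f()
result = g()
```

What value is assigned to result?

Step 1: counter = 49.
Step 2: f() sets global counter = 79.
Step 3: g() reads global counter = 79. result = 79

The answer is 79.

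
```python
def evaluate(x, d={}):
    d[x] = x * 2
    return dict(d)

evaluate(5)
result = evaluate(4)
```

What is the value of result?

Step 1: Mutable default dict is shared across calls.
Step 2: First call adds 5: 10. Second call adds 4: 8.
Step 3: result = {5: 10, 4: 8}

The answer is {5: 10, 4: 8}.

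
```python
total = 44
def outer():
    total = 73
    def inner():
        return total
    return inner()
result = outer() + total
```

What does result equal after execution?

Step 1: Global total = 44. outer() shadows with total = 73.
Step 2: inner() returns enclosing total = 73. outer() = 73.
Step 3: result = 73 + global total (44) = 117

The answer is 117.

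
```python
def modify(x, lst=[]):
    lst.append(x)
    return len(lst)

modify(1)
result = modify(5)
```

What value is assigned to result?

Step 1: Mutable default list persists between calls.
Step 2: First call: lst = [1], len = 1. Second call: lst = [1, 5], len = 2.
Step 3: result = 2

The answer is 2.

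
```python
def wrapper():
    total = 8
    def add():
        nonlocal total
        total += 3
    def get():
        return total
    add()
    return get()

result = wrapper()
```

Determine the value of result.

Step 1: total = 8. add() modifies it via nonlocal, get() reads it.
Step 2: add() makes total = 8 + 3 = 11.
Step 3: get() returns 11. result = 11

The answer is 11.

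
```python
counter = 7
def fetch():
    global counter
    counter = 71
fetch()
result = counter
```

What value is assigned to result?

Step 1: counter = 7 globally.
Step 2: fetch() declares global counter and sets it to 71.
Step 3: After fetch(), global counter = 71. result = 71

The answer is 71.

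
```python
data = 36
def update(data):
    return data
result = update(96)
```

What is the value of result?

Step 1: Global data = 36.
Step 2: update(96) takes parameter data = 96, which shadows the global.
Step 3: result = 96

The answer is 96.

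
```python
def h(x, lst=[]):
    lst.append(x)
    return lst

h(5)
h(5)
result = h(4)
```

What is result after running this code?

Step 1: Mutable default argument gotcha! The list [] is created once.
Step 2: Each call appends to the SAME list: [5], [5, 5], [5, 5, 4].
Step 3: result = [5, 5, 4]

The answer is [5, 5, 4].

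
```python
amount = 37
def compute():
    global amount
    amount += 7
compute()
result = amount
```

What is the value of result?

Step 1: amount = 37 globally.
Step 2: compute() modifies global amount: amount += 7 = 44.
Step 3: result = 44

The answer is 44.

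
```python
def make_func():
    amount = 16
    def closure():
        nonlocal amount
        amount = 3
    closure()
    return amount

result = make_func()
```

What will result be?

Step 1: make_func() sets amount = 16.
Step 2: closure() uses nonlocal to reassign amount = 3.
Step 3: result = 3

The answer is 3.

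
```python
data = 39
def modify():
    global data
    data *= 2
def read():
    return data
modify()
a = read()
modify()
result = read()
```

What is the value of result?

Step 1: data = 39.
Step 2: First modify(): data = 39 * 2 = 78.
Step 3: Second modify(): data = 78 * 2 = 156.
Step 4: read() returns 156

The answer is 156.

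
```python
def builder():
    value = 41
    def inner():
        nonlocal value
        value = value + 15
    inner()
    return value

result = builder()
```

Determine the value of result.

Step 1: builder() sets value = 41.
Step 2: inner() uses nonlocal to modify value in builder's scope: value = 41 + 15 = 56.
Step 3: builder() returns the modified value = 56

The answer is 56.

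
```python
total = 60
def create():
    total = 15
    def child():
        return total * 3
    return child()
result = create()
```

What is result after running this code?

Step 1: create() shadows global total with total = 15.
Step 2: child() finds total = 15 in enclosing scope, computes 15 * 3 = 45.
Step 3: result = 45

The answer is 45.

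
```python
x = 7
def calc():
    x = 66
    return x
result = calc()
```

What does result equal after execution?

Step 1: Global x = 7.
Step 2: calc() creates local x = 66, shadowing the global.
Step 3: Returns local x = 66. result = 66

The answer is 66.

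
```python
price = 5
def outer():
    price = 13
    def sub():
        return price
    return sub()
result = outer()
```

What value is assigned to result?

Step 1: price = 5 globally, but outer() defines price = 13 locally.
Step 2: sub() looks up price. Not in local scope, so checks enclosing scope (outer) and finds price = 13.
Step 3: result = 13

The answer is 13.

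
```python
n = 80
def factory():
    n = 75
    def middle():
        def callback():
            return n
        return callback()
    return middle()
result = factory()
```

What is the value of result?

Step 1: factory() defines n = 75. middle() and callback() have no local n.
Step 2: callback() checks local (none), enclosing middle() (none), enclosing factory() and finds n = 75.
Step 3: result = 75

The answer is 75.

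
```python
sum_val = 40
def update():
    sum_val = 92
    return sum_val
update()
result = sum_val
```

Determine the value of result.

Step 1: Global sum_val = 40.
Step 2: update() creates local sum_val = 92 (shadow, not modification).
Step 3: After update() returns, global sum_val is unchanged. result = 40

The answer is 40.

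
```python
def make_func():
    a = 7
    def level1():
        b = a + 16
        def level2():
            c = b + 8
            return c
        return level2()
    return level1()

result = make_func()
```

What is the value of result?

Step 1: a = 7. b = a + 16 = 23.
Step 2: c = b + 8 = 23 + 8 = 31.
Step 3: result = 31

The answer is 31.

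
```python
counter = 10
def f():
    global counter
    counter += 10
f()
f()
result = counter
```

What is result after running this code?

Step 1: counter = 10.
Step 2: First f(): counter = 10 + 10 = 20.
Step 3: Second f(): counter = 20 + 10 = 30. result = 30

The answer is 30.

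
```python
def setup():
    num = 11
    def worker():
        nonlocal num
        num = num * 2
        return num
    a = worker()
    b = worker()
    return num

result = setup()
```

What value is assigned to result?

Step 1: num starts at 11.
Step 2: First worker(): num = 11 * 2 = 22.
Step 3: Second worker(): num = 22 * 2 = 44.
Step 4: result = 44

The answer is 44.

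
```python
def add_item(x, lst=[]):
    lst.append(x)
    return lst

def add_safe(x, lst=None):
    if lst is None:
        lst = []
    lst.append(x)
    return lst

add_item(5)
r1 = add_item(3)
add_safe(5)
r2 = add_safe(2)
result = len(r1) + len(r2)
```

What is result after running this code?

Step 1: add_item shares mutable default: after 2 calls, lst = [5, 3], len = 2.
Step 2: add_safe creates fresh list each time: r2 = [2], len = 1.
Step 3: result = 2 + 1 = 3

The answer is 3.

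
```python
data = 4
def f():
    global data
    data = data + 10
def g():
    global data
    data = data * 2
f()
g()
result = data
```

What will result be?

Step 1: data = 4.
Step 2: f() adds 10: data = 4 + 10 = 14.
Step 3: g() doubles: data = 14 * 2 = 28.
Step 4: result = 28

The answer is 28.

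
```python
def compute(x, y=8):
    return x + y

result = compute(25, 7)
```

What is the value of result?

Step 1: compute(25, 7) overrides default y with 7.
Step 2: Returns 25 + 7 = 32.
Step 3: result = 32

The answer is 32.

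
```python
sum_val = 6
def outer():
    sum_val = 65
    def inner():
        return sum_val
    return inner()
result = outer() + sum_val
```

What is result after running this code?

Step 1: Global sum_val = 6. outer() shadows with sum_val = 65.
Step 2: inner() returns enclosing sum_val = 65. outer() = 65.
Step 3: result = 65 + global sum_val (6) = 71

The answer is 71.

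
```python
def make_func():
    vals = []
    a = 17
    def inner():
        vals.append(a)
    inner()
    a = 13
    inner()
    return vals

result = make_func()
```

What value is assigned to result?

Step 1: a = 17. inner() appends current a to vals.
Step 2: First inner(): appends 17. Then a = 13.
Step 3: Second inner(): appends 13 (closure sees updated a). result = [17, 13]

The answer is [17, 13].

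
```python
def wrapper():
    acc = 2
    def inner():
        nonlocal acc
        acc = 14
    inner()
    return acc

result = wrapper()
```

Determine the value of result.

Step 1: wrapper() sets acc = 2.
Step 2: inner() uses nonlocal to reassign acc = 14.
Step 3: result = 14

The answer is 14.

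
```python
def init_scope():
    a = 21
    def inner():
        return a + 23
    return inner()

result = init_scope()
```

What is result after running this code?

Step 1: init_scope() defines a = 21.
Step 2: inner() reads a = 21 from enclosing scope, returns 21 + 23 = 44.
Step 3: result = 44

The answer is 44.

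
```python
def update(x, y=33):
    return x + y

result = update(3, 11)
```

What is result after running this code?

Step 1: update(3, 11) overrides default y with 11.
Step 2: Returns 3 + 11 = 14.
Step 3: result = 14

The answer is 14.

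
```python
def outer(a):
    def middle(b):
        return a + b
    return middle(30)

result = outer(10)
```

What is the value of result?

Step 1: outer(10) passes a = 10.
Step 2: middle(30) has b = 30, reads a = 10 from enclosing.
Step 3: result = 10 + 30 = 40

The answer is 40.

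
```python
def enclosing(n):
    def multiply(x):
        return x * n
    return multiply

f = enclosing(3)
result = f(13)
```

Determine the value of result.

Step 1: enclosing(3) returns multiply closure with n = 3.
Step 2: f(13) computes 13 * 3 = 39.
Step 3: result = 39

The answer is 39.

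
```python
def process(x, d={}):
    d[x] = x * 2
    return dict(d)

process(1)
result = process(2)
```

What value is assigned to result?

Step 1: Mutable default dict is shared across calls.
Step 2: First call adds 1: 2. Second call adds 2: 4.
Step 3: result = {1: 2, 2: 4}

The answer is {1: 2, 2: 4}.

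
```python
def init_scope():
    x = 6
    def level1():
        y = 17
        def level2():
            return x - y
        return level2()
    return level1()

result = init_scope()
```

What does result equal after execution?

Step 1: x = 6 in init_scope. y = 17 in level1.
Step 2: level2() reads x = 6 and y = 17 from enclosing scopes.
Step 3: result = 6 - 17 = -11

The answer is -11.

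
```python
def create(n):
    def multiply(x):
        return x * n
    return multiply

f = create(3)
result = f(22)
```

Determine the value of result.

Step 1: create(3) returns multiply closure with n = 3.
Step 2: f(22) computes 22 * 3 = 66.
Step 3: result = 66

The answer is 66.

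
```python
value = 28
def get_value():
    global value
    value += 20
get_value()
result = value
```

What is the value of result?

Step 1: value = 28 globally.
Step 2: get_value() modifies global value: value += 20 = 48.
Step 3: result = 48

The answer is 48.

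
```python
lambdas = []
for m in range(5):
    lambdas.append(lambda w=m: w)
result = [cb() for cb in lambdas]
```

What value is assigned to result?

Step 1: Default arg w=m captures m at each iteration.
Step 2: Each lambda has its own default: 0, 1, ..., 4.
Step 3: result = [0, 1, 2, 3, 4]

The answer is [0, 1, 2, 3, 4].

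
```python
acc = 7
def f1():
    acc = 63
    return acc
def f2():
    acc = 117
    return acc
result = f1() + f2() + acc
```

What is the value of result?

Step 1: Each function shadows global acc with its own local.
Step 2: f1() returns 63, f2() returns 117.
Step 3: Global acc = 7 is unchanged. result = 63 + 117 + 7 = 187

The answer is 187.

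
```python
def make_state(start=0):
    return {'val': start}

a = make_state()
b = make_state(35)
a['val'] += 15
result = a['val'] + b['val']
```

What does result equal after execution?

Step 1: make_state() returns a new dict each call (immutable default 0).
Step 2: a = {'val': 0}, b = {'val': 35}.
Step 3: a['val'] += 15 = 15. result = 15 + 35 = 50

The answer is 50.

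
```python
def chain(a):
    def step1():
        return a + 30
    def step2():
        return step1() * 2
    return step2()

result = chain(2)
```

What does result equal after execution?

Step 1: chain(2) captures a = 2.
Step 2: step2() calls step1() which returns 2 + 30 = 32.
Step 3: step2() returns 32 * 2 = 64

The answer is 64.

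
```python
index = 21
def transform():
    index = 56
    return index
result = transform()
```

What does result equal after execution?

Step 1: Global index = 21.
Step 2: transform() creates local index = 56, shadowing the global.
Step 3: Returns local index = 56. result = 56

The answer is 56.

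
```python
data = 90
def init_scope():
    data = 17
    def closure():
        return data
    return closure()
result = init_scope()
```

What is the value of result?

Step 1: data = 90 globally, but init_scope() defines data = 17 locally.
Step 2: closure() looks up data. Not in local scope, so checks enclosing scope (init_scope) and finds data = 17.
Step 3: result = 17

The answer is 17.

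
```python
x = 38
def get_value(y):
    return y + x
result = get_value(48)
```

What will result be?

Step 1: x = 38 is defined globally.
Step 2: get_value(48) uses parameter y = 48 and looks up x from global scope = 38.
Step 3: result = 48 + 38 = 86

The answer is 86.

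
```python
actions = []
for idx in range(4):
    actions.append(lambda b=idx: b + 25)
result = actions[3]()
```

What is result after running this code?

Step 1: Default argument b=idx captures idx's value at definition time.
Step 2: actions[3] was defined when idx = 3, so b defaults to 3.
Step 3: result = 3 + 25 = 28 (default arg fixes the late binding issue)

The answer is 28.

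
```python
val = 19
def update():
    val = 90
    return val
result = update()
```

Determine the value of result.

Step 1: Global val = 19.
Step 2: update() creates local val = 90, shadowing the global.
Step 3: Returns local val = 90. result = 90

The answer is 90.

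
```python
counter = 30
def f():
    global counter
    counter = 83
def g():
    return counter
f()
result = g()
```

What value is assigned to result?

Step 1: counter = 30.
Step 2: f() sets global counter = 83.
Step 3: g() reads global counter = 83. result = 83

The answer is 83.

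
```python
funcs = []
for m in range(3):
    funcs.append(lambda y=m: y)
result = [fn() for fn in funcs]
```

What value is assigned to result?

Step 1: Default arg y=m captures m at each iteration.
Step 2: Each lambda has its own default: 0, 1, ..., 2.
Step 3: result = [0, 1, 2]

The answer is [0, 1, 2].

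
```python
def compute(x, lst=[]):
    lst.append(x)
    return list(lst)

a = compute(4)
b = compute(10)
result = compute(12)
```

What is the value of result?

Step 1: Default list is shared. list() creates copies for return values.
Step 2: Internal list grows: [4] -> [4, 10] -> [4, 10, 12].
Step 3: result = [4, 10, 12]

The answer is [4, 10, 12].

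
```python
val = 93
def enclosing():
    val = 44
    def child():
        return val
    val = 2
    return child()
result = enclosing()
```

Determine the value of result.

Step 1: enclosing() sets val = 44, then later val = 2.
Step 2: child() is called after val is reassigned to 2. Closures capture variables by reference, not by value.
Step 3: result = 2

The answer is 2.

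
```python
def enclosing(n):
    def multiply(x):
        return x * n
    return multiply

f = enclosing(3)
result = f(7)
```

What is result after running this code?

Step 1: enclosing(3) returns multiply closure with n = 3.
Step 2: f(7) computes 7 * 3 = 21.
Step 3: result = 21

The answer is 21.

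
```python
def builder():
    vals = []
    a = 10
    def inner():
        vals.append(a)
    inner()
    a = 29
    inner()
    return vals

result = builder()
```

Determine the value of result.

Step 1: a = 10. inner() appends current a to vals.
Step 2: First inner(): appends 10. Then a = 29.
Step 3: Second inner(): appends 29 (closure sees updated a). result = [10, 29]

The answer is [10, 29].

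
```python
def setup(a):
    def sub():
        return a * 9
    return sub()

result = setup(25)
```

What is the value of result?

Step 1: setup(25) binds parameter a = 25.
Step 2: sub() accesses a = 25 from enclosing scope.
Step 3: result = 25 * 9 = 225

The answer is 225.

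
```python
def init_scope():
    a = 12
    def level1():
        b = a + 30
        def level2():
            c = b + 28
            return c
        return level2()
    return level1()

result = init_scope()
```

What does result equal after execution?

Step 1: a = 12. b = a + 30 = 42.
Step 2: c = b + 28 = 42 + 28 = 70.
Step 3: result = 70

The answer is 70.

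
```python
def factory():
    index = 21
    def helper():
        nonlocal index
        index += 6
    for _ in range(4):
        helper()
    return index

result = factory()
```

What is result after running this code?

Step 1: index = 21.
Step 2: helper() is called 4 times in a loop, each adding 6 via nonlocal.
Step 3: index = 21 + 6 * 4 = 45

The answer is 45.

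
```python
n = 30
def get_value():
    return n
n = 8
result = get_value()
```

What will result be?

Step 1: n is first set to 30, then reassigned to 8.
Step 2: get_value() is called after the reassignment, so it looks up the current global n = 8.
Step 3: result = 8

The answer is 8.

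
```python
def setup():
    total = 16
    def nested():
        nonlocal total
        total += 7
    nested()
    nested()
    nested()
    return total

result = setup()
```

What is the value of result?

Step 1: total starts at 16.
Step 2: nested() is called 3 times, each adding 7.
Step 3: total = 16 + 7 * 3 = 37

The answer is 37.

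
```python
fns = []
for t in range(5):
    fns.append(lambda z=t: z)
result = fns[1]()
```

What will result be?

Step 1: Default argument z=t captures t's value at each iteration.
Step 2: fns[1] captured z = 1 when t was 1.
Step 3: result = 1

The answer is 1.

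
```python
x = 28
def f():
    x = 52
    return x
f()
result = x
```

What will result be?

Step 1: x = 28 globally.
Step 2: f() creates a LOCAL x = 52 (no global keyword!).
Step 3: The global x is unchanged. result = 28

The answer is 28.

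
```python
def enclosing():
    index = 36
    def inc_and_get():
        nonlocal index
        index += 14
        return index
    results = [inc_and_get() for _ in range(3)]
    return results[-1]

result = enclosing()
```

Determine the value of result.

Step 1: index = 36.
Step 2: Three calls to inc_and_get(), each adding 14.
Step 3: Last value = 36 + 14 * 3 = 78

The answer is 78.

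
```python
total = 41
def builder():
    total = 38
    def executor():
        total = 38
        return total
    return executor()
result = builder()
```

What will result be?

Step 1: Three scopes define total: global (41), builder (38), executor (38).
Step 2: executor() has its own local total = 38, which shadows both enclosing and global.
Step 3: result = 38 (local wins in LEGB)

The answer is 38.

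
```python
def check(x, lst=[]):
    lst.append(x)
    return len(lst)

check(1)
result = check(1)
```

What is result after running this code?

Step 1: Mutable default list persists between calls.
Step 2: First call: lst = [1], len = 1. Second call: lst = [1, 1], len = 2.
Step 3: result = 2

The answer is 2.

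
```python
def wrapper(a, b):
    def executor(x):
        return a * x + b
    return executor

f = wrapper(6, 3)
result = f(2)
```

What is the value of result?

Step 1: wrapper(6, 3) captures a = 6, b = 3.
Step 2: f(2) computes 6 * 2 + 3 = 15.
Step 3: result = 15

The answer is 15.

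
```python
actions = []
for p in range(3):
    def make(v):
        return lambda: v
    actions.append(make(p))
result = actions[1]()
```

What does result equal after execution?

Step 1: make(p) creates a new scope capturing v = p at call time.
Step 2: actions[1] = make(1), so its lambda captures v = 1.
Step 3: result = 1 (closure factory fixes late binding)

The answer is 1.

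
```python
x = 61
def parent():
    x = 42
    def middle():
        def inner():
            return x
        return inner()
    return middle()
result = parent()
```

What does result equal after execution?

Step 1: parent() defines x = 42. middle() and inner() have no local x.
Step 2: inner() checks local (none), enclosing middle() (none), enclosing parent() and finds x = 42.
Step 3: result = 42

The answer is 42.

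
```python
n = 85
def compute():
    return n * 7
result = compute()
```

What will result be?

Step 1: n = 85 is defined globally.
Step 2: compute() looks up n from global scope = 85, then computes 85 * 7 = 595.
Step 3: result = 595

The answer is 595.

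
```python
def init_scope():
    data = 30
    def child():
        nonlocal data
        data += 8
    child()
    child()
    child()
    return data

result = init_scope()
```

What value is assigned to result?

Step 1: data starts at 30.
Step 2: child() is called 3 times, each adding 8.
Step 3: data = 30 + 8 * 3 = 54

The answer is 54.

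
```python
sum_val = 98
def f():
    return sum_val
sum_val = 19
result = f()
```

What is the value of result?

Step 1: sum_val is first set to 98, then reassigned to 19.
Step 2: f() is called after the reassignment, so it looks up the current global sum_val = 19.
Step 3: result = 19

The answer is 19.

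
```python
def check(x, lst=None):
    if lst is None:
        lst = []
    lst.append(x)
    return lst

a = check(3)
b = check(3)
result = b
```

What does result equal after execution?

Step 1: None default with guard creates a NEW list each call.
Step 2: a = [3] (fresh list). b = [3] (another fresh list).
Step 3: result = [3] (this is the fix for mutable default)

The answer is [3].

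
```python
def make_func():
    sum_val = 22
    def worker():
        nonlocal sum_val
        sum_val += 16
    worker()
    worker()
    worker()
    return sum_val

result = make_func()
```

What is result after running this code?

Step 1: sum_val starts at 22.
Step 2: worker() is called 3 times, each adding 16.
Step 3: sum_val = 22 + 16 * 3 = 70

The answer is 70.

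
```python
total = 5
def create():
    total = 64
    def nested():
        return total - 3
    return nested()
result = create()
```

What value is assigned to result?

Step 1: create() shadows global total with total = 64.
Step 2: nested() finds total = 64 in enclosing scope, computes 64 - 3 = 61.
Step 3: result = 61

The answer is 61.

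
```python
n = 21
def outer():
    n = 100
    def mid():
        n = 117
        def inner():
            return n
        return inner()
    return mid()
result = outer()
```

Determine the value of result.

Step 1: Three levels of shadowing: global 21, outer 100, mid 117.
Step 2: inner() finds n = 117 in enclosing mid() scope.
Step 3: result = 117

The answer is 117.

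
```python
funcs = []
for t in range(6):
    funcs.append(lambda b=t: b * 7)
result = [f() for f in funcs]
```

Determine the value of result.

Step 1: Default arg b=t captures t at each iteration.
Step 2: funcs[k] has b defaulting to k, returns k * 7.
Step 3: result = [0, 7, 14, 21, 28, 35]

The answer is [0, 7, 14, 21, 28, 35].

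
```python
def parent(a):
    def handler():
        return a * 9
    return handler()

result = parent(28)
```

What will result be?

Step 1: parent(28) binds parameter a = 28.
Step 2: handler() accesses a = 28 from enclosing scope.
Step 3: result = 28 * 9 = 252

The answer is 252.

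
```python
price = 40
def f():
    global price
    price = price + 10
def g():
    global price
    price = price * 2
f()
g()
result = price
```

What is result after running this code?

Step 1: price = 40.
Step 2: f() adds 10: price = 40 + 10 = 50.
Step 3: g() doubles: price = 50 * 2 = 100.
Step 4: result = 100

The answer is 100.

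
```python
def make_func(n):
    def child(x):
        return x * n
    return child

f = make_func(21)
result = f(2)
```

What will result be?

Step 1: make_func(21) creates a closure capturing n = 21.
Step 2: f(2) computes 2 * 21 = 42.
Step 3: result = 42

The answer is 42.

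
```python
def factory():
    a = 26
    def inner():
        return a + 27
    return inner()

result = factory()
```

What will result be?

Step 1: factory() defines a = 26.
Step 2: inner() reads a = 26 from enclosing scope, returns 26 + 27 = 53.
Step 3: result = 53

The answer is 53.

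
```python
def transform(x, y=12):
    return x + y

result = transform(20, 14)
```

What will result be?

Step 1: transform(20, 14) overrides default y with 14.
Step 2: Returns 20 + 14 = 34.
Step 3: result = 34

The answer is 34.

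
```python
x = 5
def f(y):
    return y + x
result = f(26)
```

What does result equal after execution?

Step 1: x = 5 is defined globally.
Step 2: f(26) uses parameter y = 26 and looks up x from global scope = 5.
Step 3: result = 26 + 5 = 31

The answer is 31.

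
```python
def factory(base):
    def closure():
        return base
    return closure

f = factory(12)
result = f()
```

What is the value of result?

Step 1: factory(12) creates closure capturing base = 12.
Step 2: f() returns the captured base = 12.
Step 3: result = 12

The answer is 12.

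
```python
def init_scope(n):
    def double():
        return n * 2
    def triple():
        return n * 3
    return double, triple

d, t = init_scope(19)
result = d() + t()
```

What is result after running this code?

Step 1: Both closures capture the same n = 19.
Step 2: d() = 19 * 2 = 38, t() = 19 * 3 = 57.
Step 3: result = 38 + 57 = 95

The answer is 95.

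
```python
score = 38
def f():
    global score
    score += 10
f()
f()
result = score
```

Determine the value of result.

Step 1: score = 38.
Step 2: First f(): score = 38 + 10 = 48.
Step 3: Second f(): score = 48 + 10 = 58. result = 58

The answer is 58.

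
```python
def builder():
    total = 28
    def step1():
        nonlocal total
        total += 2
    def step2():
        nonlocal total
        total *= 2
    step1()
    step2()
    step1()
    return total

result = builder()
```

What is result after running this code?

Step 1: total = 28.
Step 2: step1(): total = 28 + 2 = 30.
Step 3: step2(): total = 30 * 2 = 60.
Step 4: step1(): total = 60 + 2 = 62. result = 62

The answer is 62.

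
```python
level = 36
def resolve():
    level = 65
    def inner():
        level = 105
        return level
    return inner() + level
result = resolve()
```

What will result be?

Step 1: resolve() has local level = 65. inner() has local level = 105.
Step 2: inner() returns its local level = 105.
Step 3: resolve() returns 105 + its own level (65) = 170

The answer is 170.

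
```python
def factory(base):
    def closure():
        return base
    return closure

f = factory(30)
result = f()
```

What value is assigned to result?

Step 1: factory(30) creates closure capturing base = 30.
Step 2: f() returns the captured base = 30.
Step 3: result = 30

The answer is 30.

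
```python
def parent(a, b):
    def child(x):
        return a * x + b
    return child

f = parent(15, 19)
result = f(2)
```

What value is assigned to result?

Step 1: parent(15, 19) captures a = 15, b = 19.
Step 2: f(2) computes 15 * 2 + 19 = 49.
Step 3: result = 49

The answer is 49.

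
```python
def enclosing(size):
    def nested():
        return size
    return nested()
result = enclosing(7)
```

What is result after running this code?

Step 1: enclosing(7) binds parameter size = 7.
Step 2: nested() looks up size in enclosing scope and finds the parameter size = 7.
Step 3: result = 7

The answer is 7.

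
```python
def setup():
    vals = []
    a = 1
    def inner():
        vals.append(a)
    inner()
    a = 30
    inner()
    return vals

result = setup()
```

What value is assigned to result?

Step 1: a = 1. inner() appends current a to vals.
Step 2: First inner(): appends 1. Then a = 30.
Step 3: Second inner(): appends 30 (closure sees updated a). result = [1, 30]

The answer is [1, 30].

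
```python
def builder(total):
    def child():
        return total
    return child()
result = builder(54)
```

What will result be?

Step 1: builder(54) binds parameter total = 54.
Step 2: child() looks up total in enclosing scope and finds the parameter total = 54.
Step 3: result = 54

The answer is 54.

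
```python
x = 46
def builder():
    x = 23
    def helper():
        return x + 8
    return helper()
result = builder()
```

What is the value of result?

Step 1: builder() shadows global x with x = 23.
Step 2: helper() finds x = 23 in enclosing scope, computes 23 + 8 = 31.
Step 3: result = 31

The answer is 31.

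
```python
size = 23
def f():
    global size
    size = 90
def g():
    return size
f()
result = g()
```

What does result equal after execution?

Step 1: size = 23.
Step 2: f() sets global size = 90.
Step 3: g() reads global size = 90. result = 90

The answer is 90.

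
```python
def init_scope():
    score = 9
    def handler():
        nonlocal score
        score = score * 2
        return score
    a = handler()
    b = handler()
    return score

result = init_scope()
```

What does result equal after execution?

Step 1: score starts at 9.
Step 2: First handler(): score = 9 * 2 = 18.
Step 3: Second handler(): score = 18 * 2 = 36.
Step 4: result = 36

The answer is 36.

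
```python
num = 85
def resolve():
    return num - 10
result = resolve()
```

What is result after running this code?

Step 1: num = 85 is defined globally.
Step 2: resolve() looks up num from global scope = 85, then computes 85 - 10 = 75.
Step 3: result = 75

The answer is 75.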